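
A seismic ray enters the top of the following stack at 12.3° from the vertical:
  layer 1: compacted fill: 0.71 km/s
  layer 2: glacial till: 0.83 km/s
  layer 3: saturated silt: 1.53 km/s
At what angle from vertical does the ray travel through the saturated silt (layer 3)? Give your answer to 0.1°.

27.3°

Snell's law across each interface conserves sin θ / V, so sin θ_3 = V_3·sin θ₁/V₁.
sin θ_3 = 1.53 × sin 12.3° / 0.71 = 0.4591.
θ_3 = 27.33° from the vertical.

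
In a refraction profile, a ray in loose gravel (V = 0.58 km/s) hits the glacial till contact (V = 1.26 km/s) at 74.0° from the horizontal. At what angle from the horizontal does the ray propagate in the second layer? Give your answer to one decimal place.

Convert to the normal: θ₁ = 90° − 74.0° = 16.0°.
sin θ₁/V₁ = sin θ₂/V₂ ⇒ sin θ₂ = 1.26·sin 16.0°/0.58 = 1.26·0.2756/0.58 = 0.5988.
θ₂ = sin⁻¹(0.5988) = 36.78° (from vertical).
From the interface: 90° − 36.78° = 53.22°.

53.2°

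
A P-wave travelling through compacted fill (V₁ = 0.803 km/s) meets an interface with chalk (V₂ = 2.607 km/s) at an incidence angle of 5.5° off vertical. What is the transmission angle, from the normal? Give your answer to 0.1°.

18.1°

Snell's law: sin θ₂ = (V₂/V₁)·sin θ₁ = (2.607/0.803)·sin 5.5° = 0.3112.
θ₂ = arcsin 0.3112 = 18.13° from the normal.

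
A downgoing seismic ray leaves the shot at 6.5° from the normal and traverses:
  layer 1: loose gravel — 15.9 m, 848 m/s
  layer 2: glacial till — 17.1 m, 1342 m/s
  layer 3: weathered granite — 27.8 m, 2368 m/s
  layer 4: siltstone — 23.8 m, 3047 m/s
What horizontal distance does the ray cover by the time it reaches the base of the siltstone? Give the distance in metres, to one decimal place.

24.8 m

Ray parameter p = sin 6.5° / 848 m/s = 1.3349e-04 s/m.
Layer 1: θ = 6.50°; offset = 15.9·tan 6.50° = 1.812 m.
Layer 2: sin θ = p·1342 = 0.1791 → θ = 10.32°; offset = 17.1·tan 10.32° = 3.114 m.
Layer 3: sin θ = p·2368 = 0.3161 → θ = 18.43°; offset = 27.8·tan 18.43° = 9.263 m.
Layer 4: sin θ = p·3047 = 0.4068 → θ = 24.00°; offset = 23.8·tan 24.00° = 10.597 m.
Total horizontal offset = 24.785 m.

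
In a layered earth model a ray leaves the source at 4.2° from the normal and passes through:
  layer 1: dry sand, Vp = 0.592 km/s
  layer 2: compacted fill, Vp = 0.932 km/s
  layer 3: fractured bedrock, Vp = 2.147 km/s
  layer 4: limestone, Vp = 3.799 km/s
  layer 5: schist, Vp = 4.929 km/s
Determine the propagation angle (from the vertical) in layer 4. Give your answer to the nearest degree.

28°

Snell's law across each interface conserves sin θ / V, so sin θ_4 = V_4·sin θ₁/V₁.
sin θ_4 = 3.799 × sin 4.2° / 0.592 = 0.4700.
θ_4 = arcsin 0.4700 = 28.03°.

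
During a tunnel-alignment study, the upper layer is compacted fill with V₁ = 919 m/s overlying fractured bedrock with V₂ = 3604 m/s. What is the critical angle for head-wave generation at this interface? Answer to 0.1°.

14.8°

At critical incidence the refracted ray runs along the interface (θ₂ = 90°), so sin θ_c = V₁/V₂.
θ_c = arcsin(919/3604) = arcsin 0.2550 = 14.77°.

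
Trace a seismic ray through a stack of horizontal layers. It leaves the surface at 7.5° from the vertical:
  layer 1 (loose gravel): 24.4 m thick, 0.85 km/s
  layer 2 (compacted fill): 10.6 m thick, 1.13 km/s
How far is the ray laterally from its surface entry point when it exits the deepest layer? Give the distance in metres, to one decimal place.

5.1 m

Apply Snell's law at each interface; in layer i the horizontal offset is hᵢ·tan θᵢ.
Layer 1: θ = 7.50°; offset = 24.4·tan 7.50° = 3.212 m.
Layer 2: sin θ = 1.13·sin 7.5°/0.85 = 0.1735, θ = 9.99°; offset = 10.6·tan 9.99° = 1.868 m.
Total horizontal offset = 5.080 m.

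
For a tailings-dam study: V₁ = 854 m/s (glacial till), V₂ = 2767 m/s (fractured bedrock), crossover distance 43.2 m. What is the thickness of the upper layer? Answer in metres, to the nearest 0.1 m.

x_cross = 2h·√((V₂+V₁)/(V₂−V₁)) → h = x_cross / (2·√((V₂+V₁)/(V₂−V₁))).
√((V₂+V₁)/(V₂−V₁)) = √((2767+854)/(2767−854)) = 1.3758.
h = 43.2 / (2·1.3758) = 15.70 m.

15.7 m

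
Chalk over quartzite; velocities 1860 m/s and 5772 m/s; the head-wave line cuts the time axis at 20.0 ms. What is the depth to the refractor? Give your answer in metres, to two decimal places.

h = tᵢ·V₁·V₂ / (2·√(V₂²−V₁²)).
√(V₂²−V₁²) = √(5772² − 1860²) = 5464.1 m/s.
h = 0.02 s × 1860 × 5772 / (2 × 5464.1) = 19.65 m.

19.65 m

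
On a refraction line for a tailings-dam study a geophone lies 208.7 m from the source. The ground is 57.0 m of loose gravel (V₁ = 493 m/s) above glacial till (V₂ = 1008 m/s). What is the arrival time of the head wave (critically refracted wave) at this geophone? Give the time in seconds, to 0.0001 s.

t = x/V₂ + 2h·√(V₂²−V₁²)/(V₁V₂).
√(V₂²−V₁²) = √(1008²−493²) = 879.2 m/s; delay term = 2·57.0·879.2/(493·1008) = 0.20169 s.
t = 208.7/1008 + 0.20169 = 0.40874 s.

0.4087 s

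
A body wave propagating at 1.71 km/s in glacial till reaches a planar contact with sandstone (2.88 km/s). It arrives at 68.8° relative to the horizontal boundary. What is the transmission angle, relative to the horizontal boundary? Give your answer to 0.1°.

Angle from the normal: 90° − 68.8° = 21.2°.
Snell's law: sin θ₂ = (V₂/V₁)·sin θ₁ = (2.88/1.71)·sin 21.2° = 0.6091.
θ₂ = arcsin 0.6091 = 37.52° from the normal.
From the interface: 90° − 37.52° = 52.48°.

52.5°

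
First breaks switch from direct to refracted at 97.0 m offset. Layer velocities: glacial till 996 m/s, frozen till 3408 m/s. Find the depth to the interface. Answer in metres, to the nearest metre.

h = (x_cross/2)·√((V₂−V₁)/(V₂+V₁)).
(V₂−V₁)/(V₂+V₁) = (3408−996)/(3408+996) = 0.5477; √ = 0.7401.
h = (97.0/2)·0.7401 = 35.89 m.

36 m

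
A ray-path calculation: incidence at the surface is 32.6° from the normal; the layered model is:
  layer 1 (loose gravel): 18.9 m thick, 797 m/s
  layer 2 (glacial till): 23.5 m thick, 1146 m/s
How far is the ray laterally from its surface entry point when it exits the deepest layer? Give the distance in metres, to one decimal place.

Ray parameter p = sin 32.6° / 797 m/s = 6.7600e-04 s/m.
Layer 1: θ = 32.60°; offset = 18.9·tan 32.60° = 12.087 m.
Layer 2: sin θ = p·1146 = 0.7747 → θ = 50.78°; offset = 23.5·tan 50.78° = 28.791 m.
Σ offsets = 40.878 m.

40.9 m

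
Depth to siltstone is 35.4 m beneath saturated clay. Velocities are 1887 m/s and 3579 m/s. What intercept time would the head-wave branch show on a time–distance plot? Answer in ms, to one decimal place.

tᵢ = 2h·√(V₂²−V₁²)/(V₁V₂).
√(V₂²−V₁²) = √(3579²−1887²) = 3041.1 m/s.
tᵢ = 2·35.4·3041.1/(1887·3579) = 0.03188 s.

31.9 ms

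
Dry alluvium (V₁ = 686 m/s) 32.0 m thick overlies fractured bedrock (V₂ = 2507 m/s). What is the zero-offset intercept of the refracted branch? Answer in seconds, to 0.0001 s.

tᵢ = 2h·√(V₂²−V₁²)/(V₁V₂).
√(V₂²−V₁²) = √(2507²−686²) = 2411.3 m/s.
tᵢ = 2·32.0·2411.3/(686·2507) = 0.08973 s.

0.0897 s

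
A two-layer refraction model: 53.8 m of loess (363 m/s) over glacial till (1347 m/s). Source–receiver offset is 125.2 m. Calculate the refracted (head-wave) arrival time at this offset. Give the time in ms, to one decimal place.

t = x/V₂ + 2h·√(V₂²−V₁²)/(V₁V₂).
√(V₂²−V₁²) = √(1347²−363²) = 1297.2 m/s; delay term = 2·53.8·1297.2/(363·1347) = 0.28545 s.
t = 125.2/1347 + 0.28545 = 0.37840 s.

378.4 ms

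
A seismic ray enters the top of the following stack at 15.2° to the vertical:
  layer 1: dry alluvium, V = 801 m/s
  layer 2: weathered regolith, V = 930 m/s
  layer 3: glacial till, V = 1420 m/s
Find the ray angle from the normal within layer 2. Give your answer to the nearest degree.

18°

Snell's law across each interface conserves sin θ / V, so sin θ_2 = V_2·sin θ₁/V₁.
sin θ_2 = 930 × sin 15.2° / 801 = 0.3044.
θ_2 = 17.72° from the vertical.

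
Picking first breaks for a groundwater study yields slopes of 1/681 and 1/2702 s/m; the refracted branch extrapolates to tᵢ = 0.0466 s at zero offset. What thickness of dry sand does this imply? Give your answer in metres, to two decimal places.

θ_c = arcsin(681/2702) = 14.60°; cos θ_c = 0.9677.
tᵢ = 2h cos θ_c/V₁ ⇒ h = tᵢ·V₁/(2 cos θ_c) = 0.0466·681/(2·0.9677) = 16.40 m.

16.40 m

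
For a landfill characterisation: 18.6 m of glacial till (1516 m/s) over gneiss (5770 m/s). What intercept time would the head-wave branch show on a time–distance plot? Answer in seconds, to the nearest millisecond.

0.024 s

tᵢ = 2h·√(V₂²−V₁²)/(V₁V₂).
√(V₂²−V₁²) = √(5770²−1516²) = 5567.3 m/s.
tᵢ = 2·18.6·5567.3/(1516·5770) = 0.02368 s.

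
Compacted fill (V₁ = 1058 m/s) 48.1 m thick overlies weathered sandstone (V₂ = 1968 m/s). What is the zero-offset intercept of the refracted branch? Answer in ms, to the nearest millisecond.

77 ms

θ_c = arcsin(V₁/V₂) = arcsin(1058/1968) = 32.52°; cos θ_c = 0.8432.
tᵢ = 2h·cos θ_c / V₁ = 2·48.1·0.8432 / 1058 = 0.07667 s.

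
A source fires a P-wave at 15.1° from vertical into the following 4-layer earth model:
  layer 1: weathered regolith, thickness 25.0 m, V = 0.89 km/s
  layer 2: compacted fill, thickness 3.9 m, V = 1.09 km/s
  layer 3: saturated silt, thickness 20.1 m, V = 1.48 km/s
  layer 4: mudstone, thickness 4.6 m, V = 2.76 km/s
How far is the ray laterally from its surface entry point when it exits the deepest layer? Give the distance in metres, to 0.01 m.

24.02 m

Apply Snell's law at each interface; in layer i the horizontal offset is hᵢ·tan θᵢ.
Layer 1: θ = 15.10°; offset = 25.0·tan 15.10° = 6.7455 m.
Layer 2: sin θ = 1.09·sin 15.1°/0.89 = 0.3190, θ = 18.61°; offset = 3.9·tan 18.61° = 1.3129 m.
Layer 3: sin θ = 1.48·sin 15.1°/0.89 = 0.4332, θ = 25.67°; offset = 20.1·tan 25.67° = 9.6608 m.
Layer 4: sin θ = 2.76·sin 15.1°/0.89 = 0.8079, θ = 53.89°; offset = 4.6·tan 53.89° = 6.3052 m.
Total horizontal offset = 24.0244 m.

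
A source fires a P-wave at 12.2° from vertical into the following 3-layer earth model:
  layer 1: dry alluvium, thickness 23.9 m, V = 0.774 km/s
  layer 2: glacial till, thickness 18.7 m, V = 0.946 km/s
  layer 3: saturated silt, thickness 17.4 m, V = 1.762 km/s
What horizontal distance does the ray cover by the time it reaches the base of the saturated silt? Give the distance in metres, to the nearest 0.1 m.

19.7 m

Apply Snell's law at each interface; in layer i the horizontal offset is hᵢ·tan θᵢ.
Layer 1: θ = 12.20°; offset = 23.9·tan 12.20° = 5.167 m.
Layer 2: sin θ = 0.946·sin 12.2°/0.774 = 0.2583, θ = 14.97°; offset = 18.7·tan 14.97° = 5.000 m.
Layer 3: sin θ = 1.762·sin 12.2°/0.774 = 0.4811, θ = 28.76°; offset = 17.4·tan 28.76° = 9.548 m.
Summing the layer offsets gives 19.715 m.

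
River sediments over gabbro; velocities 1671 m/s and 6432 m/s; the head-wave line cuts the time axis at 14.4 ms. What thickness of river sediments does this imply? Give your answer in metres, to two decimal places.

θ_c = arcsin(1671/6432) = 15.06°; cos θ_c = 0.9657.
tᵢ = 2h cos θ_c/V₁ ⇒ h = tᵢ·V₁/(2 cos θ_c) = 0.0144·1671/(2·0.9657) = 12.46 m.

12.46 m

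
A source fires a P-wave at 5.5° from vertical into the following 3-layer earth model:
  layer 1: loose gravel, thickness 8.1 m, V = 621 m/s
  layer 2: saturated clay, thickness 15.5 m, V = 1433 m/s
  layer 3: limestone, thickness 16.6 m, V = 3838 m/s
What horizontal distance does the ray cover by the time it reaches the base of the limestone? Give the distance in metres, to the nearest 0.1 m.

Apply Snell's law at each interface; in layer i the horizontal offset is hᵢ·tan θᵢ.
Layer 1: θ = 5.50°; offset = 8.1·tan 5.50° = 0.780 m.
Layer 2: sin θ = 1433·sin 5.5°/621 = 0.2212, θ = 12.78°; offset = 15.5·tan 12.78° = 3.515 m.
Layer 3: sin θ = 3838·sin 5.5°/621 = 0.5924, θ = 36.32°; offset = 16.6·tan 36.32° = 12.205 m.
Summing the layer offsets gives 16.500 m.

16.5 m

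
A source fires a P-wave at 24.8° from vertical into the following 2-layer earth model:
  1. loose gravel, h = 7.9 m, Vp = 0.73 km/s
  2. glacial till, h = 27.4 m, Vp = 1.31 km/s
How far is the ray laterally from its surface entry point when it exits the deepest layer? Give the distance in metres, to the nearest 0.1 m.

35.0 m

Apply Snell's law at each interface; in layer i the horizontal offset is hᵢ·tan θᵢ.
Layer 1: θ = 24.80°; offset = 7.9·tan 24.80° = 3.650 m.
Layer 2: sin θ = 1.31·sin 24.8°/0.73 = 0.7527, θ = 48.83°; offset = 27.4·tan 48.83° = 31.328 m.
Summing the layer offsets gives 34.978 m.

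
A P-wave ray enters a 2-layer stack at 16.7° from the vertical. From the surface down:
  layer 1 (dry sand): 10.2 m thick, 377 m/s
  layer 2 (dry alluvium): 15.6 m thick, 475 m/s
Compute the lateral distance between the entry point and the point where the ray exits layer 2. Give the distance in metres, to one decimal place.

Apply Snell's law at each interface; in layer i the horizontal offset is hᵢ·tan θᵢ.
Layer 1: θ = 16.70°; offset = 10.2·tan 16.70° = 3.060 m.
Layer 2: sin θ = 475·sin 16.7°/377 = 0.3621, θ = 21.23°; offset = 15.6·tan 21.23° = 6.059 m.
Σ offsets = 9.119 m.

9.1 m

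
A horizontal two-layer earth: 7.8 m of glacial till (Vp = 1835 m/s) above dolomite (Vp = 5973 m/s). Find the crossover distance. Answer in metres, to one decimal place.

21.4 m

θ_c = arcsin(1835/5973) = 17.89°, so cos θ_c = 0.9516 and tᵢ = 2h cos θ_c/V₁ = 0.0081 s.
At crossover x/V₁ = x/V₂ + tᵢ ⇒ x = tᵢ/(1/V₁ − 1/V₂) = 0.00809/(5.4496e-04 − 1.6742e-04) = 21.43 m.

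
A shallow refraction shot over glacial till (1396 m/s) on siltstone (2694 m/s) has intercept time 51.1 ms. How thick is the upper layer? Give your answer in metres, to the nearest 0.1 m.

41.7 m

h = tᵢ·V₁·V₂ / (2·√(V₂²−V₁²)).
√(V₂²−V₁²) = √(2694² − 1396²) = 2304.1 m/s.
h = 0.0511 s × 1396 × 2694 / (2 × 2304.1) = 41.70 m.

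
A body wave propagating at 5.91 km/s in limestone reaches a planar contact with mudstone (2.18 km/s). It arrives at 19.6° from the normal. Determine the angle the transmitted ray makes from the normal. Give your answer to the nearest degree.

sin θ₁/V₁ = sin θ₂/V₂ ⇒ sin θ₂ = 2.18·sin 19.6°/5.91 = 2.18·0.3355/5.91 = 0.1237.
θ₂ = sin⁻¹(0.1237) = 7.11° (from vertical).

7°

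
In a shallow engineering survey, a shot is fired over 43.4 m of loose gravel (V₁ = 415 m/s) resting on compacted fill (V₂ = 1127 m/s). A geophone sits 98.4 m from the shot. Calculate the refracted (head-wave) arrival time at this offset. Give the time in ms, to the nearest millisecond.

t = x/V₂ + 2h·√(V₂²−V₁²)/(V₁V₂).
√(V₂²−V₁²) = √(1127²−415²) = 1047.8 m/s; delay term = 2·43.4·1047.8/(415·1127) = 0.19446 s.
t = 98.4/1127 + 0.19446 = 0.28177 s.

282 ms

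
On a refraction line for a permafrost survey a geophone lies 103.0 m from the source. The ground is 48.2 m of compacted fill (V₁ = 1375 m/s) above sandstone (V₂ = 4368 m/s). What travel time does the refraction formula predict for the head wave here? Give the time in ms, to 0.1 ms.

90.1 ms

t = x/V₂ + 2h·√(V₂²−V₁²)/(V₁V₂).
√(V₂²−V₁²) = √(4368²−1375²) = 4145.9 m/s; delay term = 2·48.2·4145.9/(1375·4368) = 0.06654 s.
t = 103.0/4368 + 0.06654 = 0.09013 s.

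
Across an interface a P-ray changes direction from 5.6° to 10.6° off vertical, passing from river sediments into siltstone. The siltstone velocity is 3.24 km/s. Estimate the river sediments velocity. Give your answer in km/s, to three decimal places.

sin 5.6° = 0.0976; sin 10.6° = 0.1840.
V₁ = V₂·(sin θ₁/sin θ₂) = 3.24·(0.0976/0.1840) = 1.719 km/s.

1.719 km/s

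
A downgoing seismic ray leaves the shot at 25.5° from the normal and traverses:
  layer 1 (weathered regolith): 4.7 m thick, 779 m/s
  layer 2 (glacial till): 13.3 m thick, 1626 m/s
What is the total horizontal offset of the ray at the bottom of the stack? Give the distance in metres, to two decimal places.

29.48 m

Apply Snell's law at each interface; in layer i the horizontal offset is hᵢ·tan θᵢ.
Layer 1: θ = 25.50°; offset = 4.7·tan 25.50° = 2.2418 m.
Layer 2: sin θ = 1626·sin 25.5°/779 = 0.8986, θ = 63.97°; offset = 13.3·tan 63.97° = 27.2388 m.
Summing the layer offsets gives 29.4806 m.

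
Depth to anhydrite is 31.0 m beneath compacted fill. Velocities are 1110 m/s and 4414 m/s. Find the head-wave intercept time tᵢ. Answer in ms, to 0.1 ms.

54.1 ms

θ_c = arcsin(V₁/V₂) = arcsin(1110/4414) = 14.56°; cos θ_c = 0.9679.
tᵢ = 2h·cos θ_c / V₁ = 2·31.0·0.9679 / 1110 = 0.05406 s.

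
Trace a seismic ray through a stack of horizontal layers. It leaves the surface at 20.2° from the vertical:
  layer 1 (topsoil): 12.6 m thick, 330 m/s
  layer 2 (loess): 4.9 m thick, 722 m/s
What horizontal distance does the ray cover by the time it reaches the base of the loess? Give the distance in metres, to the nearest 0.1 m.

Apply Snell's law at each interface; in layer i the horizontal offset is hᵢ·tan θᵢ.
Layer 1: θ = 20.20°; offset = 12.6·tan 20.20° = 4.636 m.
Layer 2: sin θ = 722·sin 20.2°/330 = 0.7555, θ = 49.07°; offset = 4.9·tan 49.07° = 5.650 m.
Σ offsets = 10.286 m.

10.3 m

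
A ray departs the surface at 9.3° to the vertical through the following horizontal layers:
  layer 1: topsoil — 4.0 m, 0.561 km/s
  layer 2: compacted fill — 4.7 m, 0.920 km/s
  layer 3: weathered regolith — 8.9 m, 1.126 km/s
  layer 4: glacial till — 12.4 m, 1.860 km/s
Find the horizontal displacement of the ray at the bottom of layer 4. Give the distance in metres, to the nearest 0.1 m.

Apply Snell's law at each interface; in layer i the horizontal offset is hᵢ·tan θᵢ.
Layer 1: θ = 9.30°; offset = 4.0·tan 9.30° = 0.655 m.
Layer 2: sin θ = 0.920·sin 9.3°/0.561 = 0.2650, θ = 15.37°; offset = 4.7·tan 15.37° = 1.292 m.
Layer 3: sin θ = 1.126·sin 9.3°/0.561 = 0.3244, θ = 18.93°; offset = 8.9·tan 18.93° = 3.052 m.
Layer 4: sin θ = 1.860·sin 9.3°/0.561 = 0.5358, θ = 32.40°; offset = 12.4·tan 32.40° = 7.869 m.
Summing the layer offsets gives 12.867 m.

12.9 m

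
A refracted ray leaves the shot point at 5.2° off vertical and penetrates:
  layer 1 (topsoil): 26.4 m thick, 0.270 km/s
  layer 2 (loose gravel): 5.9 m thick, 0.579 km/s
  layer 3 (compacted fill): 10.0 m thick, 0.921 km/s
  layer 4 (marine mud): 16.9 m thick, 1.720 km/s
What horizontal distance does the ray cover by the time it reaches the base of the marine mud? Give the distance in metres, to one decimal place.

18.8 m

Apply Snell's law at each interface; in layer i the horizontal offset is hᵢ·tan θᵢ.
Layer 1: θ = 5.20°; offset = 26.4·tan 5.20° = 2.403 m.
Layer 2: sin θ = 0.579·sin 5.2°/0.270 = 0.1944, θ = 11.21°; offset = 5.9·tan 11.21° = 1.169 m.
Layer 3: sin θ = 0.921·sin 5.2°/0.270 = 0.3092, θ = 18.01°; offset = 10.0·tan 18.01° = 3.251 m.
Layer 4: sin θ = 1.720·sin 5.2°/0.270 = 0.5774, θ = 35.27°; offset = 16.9·tan 35.27° = 11.951 m.
Summing the layer offsets gives 18.773 m.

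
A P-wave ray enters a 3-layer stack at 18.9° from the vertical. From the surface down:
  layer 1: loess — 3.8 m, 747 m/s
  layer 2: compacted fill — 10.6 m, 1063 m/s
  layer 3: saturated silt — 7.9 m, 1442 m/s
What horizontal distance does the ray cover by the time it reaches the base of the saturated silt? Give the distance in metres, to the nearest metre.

13 m

p = sin θ₁/V₁ = sin 18.9°/747 = 4.3362e-04 s/m is conserved through the stack.
Layer 1: θ = 18.90°; offset = 3.8·tan 18.90° = 1.301 m.
Layer 2: sin θ = p·1063 = 0.4609 → θ = 27.45°; offset = 10.6·tan 27.45° = 5.506 m.
Layer 3: sin θ = p·1442 = 0.6253 → θ = 38.70°; offset = 7.9·tan 38.70° = 6.330 m.
Σ offsets = 13.137 m.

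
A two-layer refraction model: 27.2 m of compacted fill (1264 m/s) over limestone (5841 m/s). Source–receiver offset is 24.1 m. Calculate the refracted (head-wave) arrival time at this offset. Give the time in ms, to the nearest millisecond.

46 ms

θ_c = arcsin(V₁/V₂) = arcsin(1264/5841) = 12.50°, cos θ_c = 0.9763.
Intercept time tᵢ = 2h cos θ_c / V₁ = 2·27.2·0.9763/1264 = 0.04202 s.
t = x/V₂ + tᵢ = 24.1/5841 + 0.04202 = 0.04614 s.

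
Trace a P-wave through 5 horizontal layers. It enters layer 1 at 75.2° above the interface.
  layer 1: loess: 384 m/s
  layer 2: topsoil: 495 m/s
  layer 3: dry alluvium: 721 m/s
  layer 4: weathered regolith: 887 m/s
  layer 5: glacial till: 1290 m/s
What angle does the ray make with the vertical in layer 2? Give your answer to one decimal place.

From the normal: θ₁ = 90° − 75.2° = 14.8°.
Ray parameter p = sin 14.8° / 384 = 6.6522e-04 s/m.
sin θ_2 = p·V_2 = 6.6522e-04 × 495 = 0.3293.
θ_2 = arcsin 0.3293 = 19.23°.

19.2°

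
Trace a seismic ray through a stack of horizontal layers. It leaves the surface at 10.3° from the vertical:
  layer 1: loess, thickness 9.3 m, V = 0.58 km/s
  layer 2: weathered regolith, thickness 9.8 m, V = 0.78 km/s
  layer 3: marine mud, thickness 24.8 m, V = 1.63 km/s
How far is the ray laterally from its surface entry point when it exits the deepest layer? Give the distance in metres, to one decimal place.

18.5 m

Apply Snell's law at each interface; in layer i the horizontal offset is hᵢ·tan θᵢ.
Layer 1: θ = 10.30°; offset = 9.3·tan 10.30° = 1.690 m.
Layer 2: sin θ = 0.78·sin 10.3°/0.58 = 0.2405, θ = 13.91°; offset = 9.8·tan 13.91° = 2.428 m.
Layer 3: sin θ = 1.63·sin 10.3°/0.58 = 0.5025, θ = 30.17°; offset = 24.8·tan 30.17° = 14.414 m.
Total horizontal offset = 18.532 m.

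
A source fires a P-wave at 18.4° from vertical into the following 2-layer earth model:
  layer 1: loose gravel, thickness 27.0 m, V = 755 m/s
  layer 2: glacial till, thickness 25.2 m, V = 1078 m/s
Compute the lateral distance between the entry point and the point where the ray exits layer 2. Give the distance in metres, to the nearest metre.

p = sin θ₁/V₁ = sin 18.4°/755 = 4.1808e-04 s/m is conserved through the stack.
Layer 1: θ = 18.40°; offset = 27.0·tan 18.40° = 8.982 m.
Layer 2: sin θ = p·1078 = 0.4507 → θ = 26.79°; offset = 25.2·tan 26.79° = 12.723 m.
Total horizontal offset = 21.704 m.

22 m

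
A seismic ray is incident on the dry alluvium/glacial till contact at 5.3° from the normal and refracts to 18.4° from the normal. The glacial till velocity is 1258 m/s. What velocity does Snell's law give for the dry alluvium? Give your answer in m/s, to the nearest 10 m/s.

370 m/s

sin 5.3° = 0.0924; sin 18.4° = 0.3156.
V₁ = V₂·(sin θ₁/sin θ₂) = 1258·(0.0924/0.3156) = 368.14 m/s.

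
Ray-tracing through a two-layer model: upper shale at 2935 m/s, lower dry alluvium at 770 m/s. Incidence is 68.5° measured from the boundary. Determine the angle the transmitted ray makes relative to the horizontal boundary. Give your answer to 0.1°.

Convert to the normal: θ₁ = 90° − 68.5° = 21.5°.
Snell's law: sin θ₂ = (V₂/V₁)·sin θ₁ = (770/2935)·sin 21.5° = 0.0962.
θ₂ = arcsin 0.0962 = 5.52° from the normal.
From the interface: 90° − 5.52° = 84.48°.

84.5°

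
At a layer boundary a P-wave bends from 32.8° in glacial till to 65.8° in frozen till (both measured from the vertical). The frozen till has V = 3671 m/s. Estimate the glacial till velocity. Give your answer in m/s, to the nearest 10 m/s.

sin 32.8° = 0.5417; sin 65.8° = 0.9121.
V₁ = V₂·(sin θ₁/sin θ₂) = 3671·(0.5417/0.9121) = 2180.21 m/s.

2180 m/s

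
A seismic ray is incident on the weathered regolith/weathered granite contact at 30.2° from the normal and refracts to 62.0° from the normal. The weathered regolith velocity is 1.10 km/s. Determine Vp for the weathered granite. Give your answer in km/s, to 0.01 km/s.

Snell's law: sin 30.2°/V₁ = sin 62.0°/V₂.
V₂ = V₁·sin 62.0°/sin 30.2° = 1.10 × 1.7553 = 1.93 km/s.

1.93 km/s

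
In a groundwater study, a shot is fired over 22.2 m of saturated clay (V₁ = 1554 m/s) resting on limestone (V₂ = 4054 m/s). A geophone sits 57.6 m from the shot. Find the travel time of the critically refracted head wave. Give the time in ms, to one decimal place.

40.6 ms

θ_c = arcsin(V₁/V₂) = arcsin(1554/4054) = 22.54°, cos θ_c = 0.9236.
Intercept time tᵢ = 2h cos θ_c / V₁ = 2·22.2·0.9236/1554 = 0.02639 s.
t = x/V₂ + tᵢ = 57.6/4054 + 0.02639 = 0.04060 s.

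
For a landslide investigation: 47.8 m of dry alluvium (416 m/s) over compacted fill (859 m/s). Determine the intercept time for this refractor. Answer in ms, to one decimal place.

θ_c = arcsin(V₁/V₂) = arcsin(416/859) = 28.97°; cos θ_c = 0.8749.
tᵢ = 2h·cos θ_c / V₁ = 2·47.8·0.8749 / 416 = 0.20106 s.

201.1 ms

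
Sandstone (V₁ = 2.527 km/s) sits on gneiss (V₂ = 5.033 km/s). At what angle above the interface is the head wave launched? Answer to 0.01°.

59.86°

Critical incidence: sin θ_c = V₁/V₂ = 2.527/5.033 = 0.5021.
θ_c = arcsin 0.5021 = 30.14°.
Measured from the interface: 90° − 30.14° = 59.86°.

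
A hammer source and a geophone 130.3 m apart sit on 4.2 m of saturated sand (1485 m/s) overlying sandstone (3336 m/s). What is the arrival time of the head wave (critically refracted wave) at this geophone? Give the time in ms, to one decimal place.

θ_c = arcsin(V₁/V₂) = arcsin(1485/3336) = 26.43°, cos θ_c = 0.8955.
Intercept time tᵢ = 2h cos θ_c / V₁ = 2·4.2·0.8955/1485 = 0.00507 s.
t = x/V₂ + tᵢ = 130.3/3336 + 0.00507 = 0.04412 s.

44.1 ms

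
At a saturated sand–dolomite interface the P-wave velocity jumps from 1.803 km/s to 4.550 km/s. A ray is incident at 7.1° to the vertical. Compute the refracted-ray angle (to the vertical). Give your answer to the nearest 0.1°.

18.2°

Snell's law: sin θ₂ = (V₂/V₁)·sin θ₁ = (4.550/1.803)·sin 7.1° = 0.3119.
θ₂ = arcsin 0.3119 = 18.17° from the normal.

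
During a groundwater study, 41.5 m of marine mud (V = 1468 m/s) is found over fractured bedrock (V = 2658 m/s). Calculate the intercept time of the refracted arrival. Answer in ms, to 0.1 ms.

47.1 ms

θ_c = arcsin(V₁/V₂) = arcsin(1468/2658) = 33.52°; cos θ_c = 0.8336.
tᵢ = 2h·cos θ_c / V₁ = 2·41.5·0.8336 / 1468 = 0.04713 s.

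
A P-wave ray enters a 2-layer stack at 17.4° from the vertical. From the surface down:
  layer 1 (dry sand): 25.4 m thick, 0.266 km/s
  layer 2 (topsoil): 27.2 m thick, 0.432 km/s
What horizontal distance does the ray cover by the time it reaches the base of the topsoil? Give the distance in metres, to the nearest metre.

23 m

Apply Snell's law at each interface; in layer i the horizontal offset is hᵢ·tan θᵢ.
Layer 1: θ = 17.40°; offset = 25.4·tan 17.40° = 7.960 m.
Layer 2: sin θ = 0.432·sin 17.4°/0.266 = 0.4857, θ = 29.06°; offset = 27.2·tan 29.06° = 15.112 m.
Total horizontal offset = 23.072 m.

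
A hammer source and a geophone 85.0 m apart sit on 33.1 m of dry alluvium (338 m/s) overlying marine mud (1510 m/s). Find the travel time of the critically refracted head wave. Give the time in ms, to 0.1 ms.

247.2 ms

θ_c = arcsin(V₁/V₂) = arcsin(338/1510) = 12.93°, cos θ_c = 0.9746.
Intercept time tᵢ = 2h cos θ_c / V₁ = 2·33.1·0.9746/338 = 0.19089 s.
t = x/V₂ + tᵢ = 85.0/1510 + 0.19089 = 0.24718 s.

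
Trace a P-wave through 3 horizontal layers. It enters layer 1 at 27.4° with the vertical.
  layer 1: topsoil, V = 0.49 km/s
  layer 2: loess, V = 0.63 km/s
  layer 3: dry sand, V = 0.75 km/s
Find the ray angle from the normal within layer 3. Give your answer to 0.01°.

44.78°

Snell's law across each interface conserves sin θ / V, so sin θ_3 = V_3·sin θ₁/V₁.
sin θ_3 = 0.75 × sin 27.4° / 0.49 = 0.7044.
θ_3 = arcsin 0.7044 = 44.78°.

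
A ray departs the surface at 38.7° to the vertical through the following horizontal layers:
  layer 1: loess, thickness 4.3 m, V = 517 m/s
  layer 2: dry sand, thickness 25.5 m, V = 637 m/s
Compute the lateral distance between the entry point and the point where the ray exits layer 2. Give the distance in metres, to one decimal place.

34.3 m

Ray parameter p = sin 38.7° / 517 m/s = 1.2094e-03 s/m.
Layer 1: θ = 38.70°; offset = 4.3·tan 38.70° = 3.445 m.
Layer 2: sin θ = p·637 = 0.7704 → θ = 50.39°; offset = 25.5·tan 50.39° = 30.810 m.
Σ offsets = 34.255 m.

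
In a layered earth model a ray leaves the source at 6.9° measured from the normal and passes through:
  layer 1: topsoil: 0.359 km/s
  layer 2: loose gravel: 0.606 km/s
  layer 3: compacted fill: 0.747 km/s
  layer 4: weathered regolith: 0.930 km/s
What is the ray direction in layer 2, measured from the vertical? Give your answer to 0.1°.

Ray parameter p = sin 6.9° / 0.359 = 3.3464e-01 s/km.
sin θ_2 = p·V_2 = 3.3464e-01 × 0.606 = 0.2028.
θ_2 = 11.70° from the vertical.

11.7°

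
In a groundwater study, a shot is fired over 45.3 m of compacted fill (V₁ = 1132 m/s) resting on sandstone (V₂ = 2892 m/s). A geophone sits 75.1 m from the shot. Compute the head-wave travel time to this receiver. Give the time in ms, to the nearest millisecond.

100 ms

t = x/V₂ + 2h·√(V₂²−V₁²)/(V₁V₂).
√(V₂²−V₁²) = √(2892²−1132²) = 2661.2 m/s; delay term = 2·45.3·2661.2/(1132·2892) = 0.07365 s.
t = 75.1/2892 + 0.07365 = 0.09962 s.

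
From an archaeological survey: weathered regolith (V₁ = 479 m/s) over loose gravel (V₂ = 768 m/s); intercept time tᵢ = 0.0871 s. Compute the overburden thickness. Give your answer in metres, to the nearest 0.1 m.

26.7 m

θ_c = arcsin(479/768) = 38.59°; cos θ_c = 0.7817.
tᵢ = 2h cos θ_c/V₁ ⇒ h = tᵢ·V₁/(2 cos θ_c) = 0.0871·479/(2·0.7817) = 26.69 m.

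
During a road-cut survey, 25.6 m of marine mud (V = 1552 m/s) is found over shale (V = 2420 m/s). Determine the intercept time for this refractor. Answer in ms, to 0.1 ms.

θ_c = arcsin(V₁/V₂) = arcsin(1552/2420) = 39.89°; cos θ_c = 0.7673.
tᵢ = 2h·cos θ_c / V₁ = 2·25.6·0.7673 / 1552 = 0.02531 s.

25.3 ms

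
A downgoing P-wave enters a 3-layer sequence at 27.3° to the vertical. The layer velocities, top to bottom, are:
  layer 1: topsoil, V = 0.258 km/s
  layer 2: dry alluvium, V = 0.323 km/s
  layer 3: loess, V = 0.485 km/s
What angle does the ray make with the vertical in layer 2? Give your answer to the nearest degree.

35°

Snell's law across each interface conserves sin θ / V, so sin θ_2 = V_2·sin θ₁/V₁.
sin θ_2 = 0.323 × sin 27.3° / 0.258 = 0.5742.
θ_2 = arcsin 0.5742 = 35.04°.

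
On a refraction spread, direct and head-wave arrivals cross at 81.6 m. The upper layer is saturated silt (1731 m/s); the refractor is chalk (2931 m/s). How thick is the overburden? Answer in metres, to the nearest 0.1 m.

20.7 m

h = (x_cross/2)·√((V₂−V₁)/(V₂+V₁)).
(V₂−V₁)/(V₂+V₁) = (2931−1731)/(2931+1731) = 0.2574; √ = 0.5073.
h = (81.6/2)·0.5073 = 20.70 m.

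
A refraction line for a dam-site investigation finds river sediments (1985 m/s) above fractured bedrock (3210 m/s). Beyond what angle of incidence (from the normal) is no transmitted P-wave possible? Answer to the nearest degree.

38°

At critical incidence the refracted ray runs along the interface (θ₂ = 90°), so sin θ_c = V₁/V₂.
θ_c = arcsin(1985/3210) = arcsin 0.6184 = 38.20°.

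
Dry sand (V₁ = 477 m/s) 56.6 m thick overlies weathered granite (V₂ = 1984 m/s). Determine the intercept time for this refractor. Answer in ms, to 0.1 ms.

θ_c = arcsin(V₁/V₂) = arcsin(477/1984) = 13.91°; cos θ_c = 0.9707.
tᵢ = 2h·cos θ_c / V₁ = 2·56.6·0.9707 / 477 = 0.23036 s.

230.4 ms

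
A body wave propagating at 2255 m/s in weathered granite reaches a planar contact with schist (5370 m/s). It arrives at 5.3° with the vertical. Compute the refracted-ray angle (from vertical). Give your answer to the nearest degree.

sin θ₁/V₁ = sin θ₂/V₂ ⇒ sin θ₂ = 5370·sin 5.3°/2255 = 5370·0.0924/2255 = 0.2200.
θ₂ = sin⁻¹(0.2200) = 12.71° (from vertical).

13°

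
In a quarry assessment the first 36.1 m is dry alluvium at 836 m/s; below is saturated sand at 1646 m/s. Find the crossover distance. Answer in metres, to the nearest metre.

126 m

θ_c = arcsin(836/1646) = 30.52°, so cos θ_c = 0.8614 and tᵢ = 2h cos θ_c/V₁ = 0.0744 s.
At crossover x/V₁ = x/V₂ + tᵢ ⇒ x = tᵢ/(1/V₁ − 1/V₂) = 0.07440/(1.1962e-03 − 6.0753e-04) = 126.39 m.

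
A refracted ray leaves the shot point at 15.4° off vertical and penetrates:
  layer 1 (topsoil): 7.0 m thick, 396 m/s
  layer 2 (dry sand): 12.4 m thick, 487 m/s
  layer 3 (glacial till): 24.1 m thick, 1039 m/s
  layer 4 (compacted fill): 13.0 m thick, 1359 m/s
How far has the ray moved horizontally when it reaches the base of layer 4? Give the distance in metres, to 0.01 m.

Apply Snell's law at each interface; in layer i the horizontal offset is hᵢ·tan θᵢ.
Layer 1: θ = 15.40°; offset = 7.0·tan 15.40° = 1.9281 m.
Layer 2: sin θ = 487·sin 15.4°/396 = 0.3266, θ = 19.06°; offset = 12.4·tan 19.06° = 4.2845 m.
Layer 3: sin θ = 1039·sin 15.4°/396 = 0.6967, θ = 44.17°; offset = 24.1·tan 44.17° = 23.4091 m.
Layer 4: sin θ = 1359·sin 15.4°/396 = 0.9113, θ = 65.69°; offset = 13.0·tan 65.69° = 28.7801 m.
Σ offsets = 58.4018 m.

58.40 m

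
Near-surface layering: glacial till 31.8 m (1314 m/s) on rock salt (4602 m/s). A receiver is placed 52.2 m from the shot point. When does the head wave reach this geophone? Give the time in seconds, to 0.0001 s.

θ_c = arcsin(V₁/V₂) = arcsin(1314/4602) = 16.59°, cos θ_c = 0.9584.
Intercept time tᵢ = 2h cos θ_c / V₁ = 2·31.8·0.9584/1314 = 0.04639 s.
t = x/V₂ + tᵢ = 52.2/4602 + 0.04639 = 0.05773 s.

0.0577 s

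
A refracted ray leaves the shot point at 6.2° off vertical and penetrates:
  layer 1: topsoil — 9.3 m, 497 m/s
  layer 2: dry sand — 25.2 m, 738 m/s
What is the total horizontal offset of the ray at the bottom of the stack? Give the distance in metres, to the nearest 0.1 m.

Apply Snell's law at each interface; in layer i the horizontal offset is hᵢ·tan θᵢ.
Layer 1: θ = 6.20°; offset = 9.3·tan 6.20° = 1.010 m.
Layer 2: sin θ = 738·sin 6.2°/497 = 0.1604, θ = 9.23°; offset = 25.2·tan 9.23° = 4.094 m.
Summing the layer offsets gives 5.105 m.

5.1 m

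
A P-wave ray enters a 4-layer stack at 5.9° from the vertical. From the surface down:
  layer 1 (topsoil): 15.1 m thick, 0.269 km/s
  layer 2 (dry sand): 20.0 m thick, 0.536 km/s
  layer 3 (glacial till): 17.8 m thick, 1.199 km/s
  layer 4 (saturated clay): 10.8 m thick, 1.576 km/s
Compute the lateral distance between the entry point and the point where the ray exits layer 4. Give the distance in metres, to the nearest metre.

23 m

Apply Snell's law at each interface; in layer i the horizontal offset is hᵢ·tan θᵢ.
Layer 1: θ = 5.90°; offset = 15.1·tan 5.90° = 1.560 m.
Layer 2: sin θ = 0.536·sin 5.9°/0.269 = 0.2048, θ = 11.82°; offset = 20.0·tan 11.82° = 4.185 m.
Layer 3: sin θ = 1.199·sin 5.9°/0.269 = 0.4582, θ = 27.27°; offset = 17.8·tan 27.27° = 9.175 m.
Layer 4: sin θ = 1.576·sin 5.9°/0.269 = 0.6022, θ = 37.03°; offset = 10.8·tan 37.03° = 8.147 m.
Σ offsets = 23.068 m.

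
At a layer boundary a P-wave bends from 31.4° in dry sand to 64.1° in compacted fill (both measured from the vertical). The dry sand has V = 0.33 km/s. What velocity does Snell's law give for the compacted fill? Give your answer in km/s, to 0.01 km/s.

Snell's law: sin 31.4°/V₁ = sin 64.1°/V₂.
V₂ = V₁·sin 64.1°/sin 31.4° = 0.33 × 1.7266 = 0.57 km/s.

0.57 km/s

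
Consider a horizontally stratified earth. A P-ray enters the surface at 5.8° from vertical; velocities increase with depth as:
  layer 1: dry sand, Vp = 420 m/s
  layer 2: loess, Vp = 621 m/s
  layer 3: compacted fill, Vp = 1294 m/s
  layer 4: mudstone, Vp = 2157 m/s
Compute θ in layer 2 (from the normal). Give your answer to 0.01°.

8.59°

Snell's law across each interface conserves sin θ / V, so sin θ_2 = V_2·sin θ₁/V₁.
sin θ_2 = 621 × sin 5.8° / 420 = 0.1494.
θ_2 = arcsin 0.1494 = 8.59°.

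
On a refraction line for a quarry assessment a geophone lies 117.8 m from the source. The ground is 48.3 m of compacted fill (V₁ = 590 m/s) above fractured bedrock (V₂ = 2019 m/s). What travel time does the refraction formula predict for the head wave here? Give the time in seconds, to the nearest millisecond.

0.215 s

t = x/V₂ + 2h·√(V₂²−V₁²)/(V₁V₂).
√(V₂²−V₁²) = √(2019²−590²) = 1930.9 m/s; delay term = 2·48.3·1930.9/(590·2019) = 0.15658 s.
t = 117.8/2019 + 0.15658 = 0.21493 s.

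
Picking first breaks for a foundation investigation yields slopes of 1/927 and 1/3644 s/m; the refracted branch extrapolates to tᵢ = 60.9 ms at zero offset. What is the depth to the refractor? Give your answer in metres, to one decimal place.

h = tᵢ·V₁·V₂ / (2·√(V₂²−V₁²)).
√(V₂²−V₁²) = √(3644² − 927²) = 3524.1 m/s.
h = 0.0609 s × 927 × 3644 / (2 × 3524.1) = 29.19 m.

29.2 m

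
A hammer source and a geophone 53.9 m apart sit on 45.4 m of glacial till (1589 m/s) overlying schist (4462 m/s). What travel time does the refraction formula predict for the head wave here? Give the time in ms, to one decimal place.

t = x/V₂ + 2h·√(V₂²−V₁²)/(V₁V₂).
√(V₂²−V₁²) = √(4462²−1589²) = 4169.5 m/s; delay term = 2·45.4·4169.5/(1589·4462) = 0.05340 s.
t = 53.9/4462 + 0.05340 = 0.06548 s.

65.5 ms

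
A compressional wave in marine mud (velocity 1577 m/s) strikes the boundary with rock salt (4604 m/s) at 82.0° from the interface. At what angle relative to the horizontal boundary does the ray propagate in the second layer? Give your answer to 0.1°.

66.0°

Convert to the normal: θ₁ = 90° − 82.0° = 8.0°.
sin θ₁/V₁ = sin θ₂/V₂ ⇒ sin θ₂ = 4604·sin 8.0°/1577 = 4604·0.1392/1577 = 0.4063.
θ₂ = arcsin 0.4063 = 23.97° from the normal.
From the interface: 90° − 23.97° = 66.03°.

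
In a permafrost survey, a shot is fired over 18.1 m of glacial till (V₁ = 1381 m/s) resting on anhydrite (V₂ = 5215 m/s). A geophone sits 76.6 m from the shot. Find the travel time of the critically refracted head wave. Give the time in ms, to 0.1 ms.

θ_c = arcsin(V₁/V₂) = arcsin(1381/5215) = 15.36°, cos θ_c = 0.9643.
Intercept time tᵢ = 2h cos θ_c / V₁ = 2·18.1·0.9643/1381 = 0.02528 s.
t = x/V₂ + tᵢ = 76.6/5215 + 0.02528 = 0.03997 s.

40.0 ms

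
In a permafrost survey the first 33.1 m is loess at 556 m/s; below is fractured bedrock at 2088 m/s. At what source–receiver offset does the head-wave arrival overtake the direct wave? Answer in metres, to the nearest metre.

θ_c = arcsin(556/2088) = 15.44°, so cos θ_c = 0.9639 and tᵢ = 2h cos θ_c/V₁ = 0.1148 s.
At crossover x/V₁ = x/V₂ + tᵢ ⇒ x = tᵢ/(1/V₁ − 1/V₂) = 0.11477/(1.7986e-03 − 4.7893e-04) = 86.97 m.

87 m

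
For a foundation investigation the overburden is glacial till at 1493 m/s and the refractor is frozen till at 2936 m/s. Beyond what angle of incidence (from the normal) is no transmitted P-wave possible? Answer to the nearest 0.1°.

Critical incidence: sin θ_c = V₁/V₂ = 1493/2936 = 0.5085.
θ_c = arcsin 0.5085 = 30.56°.

30.6°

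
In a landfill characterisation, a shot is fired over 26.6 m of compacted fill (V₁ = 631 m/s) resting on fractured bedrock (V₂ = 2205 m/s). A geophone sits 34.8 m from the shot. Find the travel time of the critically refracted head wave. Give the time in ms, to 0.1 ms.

96.6 ms

θ_c = arcsin(V₁/V₂) = arcsin(631/2205) = 16.63°, cos θ_c = 0.9582.
Intercept time tᵢ = 2h cos θ_c / V₁ = 2·26.6·0.9582/631 = 0.08078 s.
t = x/V₂ + tᵢ = 34.8/2205 + 0.08078 = 0.09657 s.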